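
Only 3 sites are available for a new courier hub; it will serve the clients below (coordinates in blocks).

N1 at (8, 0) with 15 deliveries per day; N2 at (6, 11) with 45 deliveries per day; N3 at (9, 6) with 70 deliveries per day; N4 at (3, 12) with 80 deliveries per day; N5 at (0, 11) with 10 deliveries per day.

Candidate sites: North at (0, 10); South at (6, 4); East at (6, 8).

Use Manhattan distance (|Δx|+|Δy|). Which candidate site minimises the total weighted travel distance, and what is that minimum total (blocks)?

Total weighted distance at each candidate:
  North (0, 10): total = 1905
  South (6, 4): total = 1765
  East (6, 8): total = 1285
Minimum is at East with total 1285 blocks.

East, total 1285 blocks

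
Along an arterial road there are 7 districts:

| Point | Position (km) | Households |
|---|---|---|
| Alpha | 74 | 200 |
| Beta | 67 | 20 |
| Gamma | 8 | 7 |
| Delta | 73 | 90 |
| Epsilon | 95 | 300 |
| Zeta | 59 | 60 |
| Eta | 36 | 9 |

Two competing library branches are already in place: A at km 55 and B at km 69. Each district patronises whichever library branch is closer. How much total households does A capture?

The indifferent point is the midpoint (55+69)/2 = 62; districts left of it (closer to A at 55) go to A, those right go to B.
  Gamma at 8 (w=7) → A
  Eta at 36 (w=9) → A
  Zeta at 59 (w=60) → A
  Beta at 67 (w=20) → B
  Delta at 73 (w=90) → B
  Alpha at 74 (w=200) → B
  Epsilon at 95 (w=300) → B
A captures 76; B captures 610.

76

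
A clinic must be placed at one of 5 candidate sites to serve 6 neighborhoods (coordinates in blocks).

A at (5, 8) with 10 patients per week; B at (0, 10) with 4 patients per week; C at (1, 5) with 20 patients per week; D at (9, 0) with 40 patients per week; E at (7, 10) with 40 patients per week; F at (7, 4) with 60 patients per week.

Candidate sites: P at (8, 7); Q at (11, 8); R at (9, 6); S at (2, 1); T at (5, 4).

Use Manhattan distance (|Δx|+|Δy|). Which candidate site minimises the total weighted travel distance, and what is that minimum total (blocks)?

Total weighted distance at each candidate:
  P (8, 7): total = 984
  Q (11, 8): total = 1492
  R (9, 6): total = 1012
  S (2, 1): total = 1604
  T (5, 4): total = 944
Minimum is at T with total 944 blocks.

T, total 944 blocks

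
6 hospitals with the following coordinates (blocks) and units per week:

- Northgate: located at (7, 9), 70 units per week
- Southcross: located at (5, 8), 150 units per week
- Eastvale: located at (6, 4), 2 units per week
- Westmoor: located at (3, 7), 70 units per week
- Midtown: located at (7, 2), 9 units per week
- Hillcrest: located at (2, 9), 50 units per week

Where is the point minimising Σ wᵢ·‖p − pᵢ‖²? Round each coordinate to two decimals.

The minimiser of Σwᵢ‖p−pᵢ‖² is the weighted centroid p* = (Σwᵢpᵢ)/(Σwᵢ).
Σwᵢ = 351.
Σwᵢxᵢ = 70·7 + 150·5 + 2·6 + 70·3 + 9·7 + 50·2 = 1625.
Σwᵢyᵢ = 70·9 + 150·8 + 2·4 + 70·7 + 9·2 + 50·9 = 2796.
x* = 1625/351 = 4.63, y* = 2796/351 = 7.97.

(4.63, 7.97)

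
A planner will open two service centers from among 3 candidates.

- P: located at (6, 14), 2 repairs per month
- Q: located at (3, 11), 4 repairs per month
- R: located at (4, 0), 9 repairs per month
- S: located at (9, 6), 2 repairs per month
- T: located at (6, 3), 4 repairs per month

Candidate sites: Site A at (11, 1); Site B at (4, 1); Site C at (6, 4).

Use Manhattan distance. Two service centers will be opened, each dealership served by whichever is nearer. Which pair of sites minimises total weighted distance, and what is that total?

Evaluate every pair (each demand assigned to the nearer of the two):
  {Site B, Site C}: total = 83
  {Site A, Site B}: total = 113
  {Site A, Site C}: total = 128
Best pair: {Site B, Site C} with total 83.

{Site B, Site C}, total 83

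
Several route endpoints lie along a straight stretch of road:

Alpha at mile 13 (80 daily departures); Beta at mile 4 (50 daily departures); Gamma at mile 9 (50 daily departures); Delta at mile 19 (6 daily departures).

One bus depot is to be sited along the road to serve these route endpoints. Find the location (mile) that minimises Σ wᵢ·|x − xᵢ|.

x = 9

For a sum of weighted absolute distances on a line, the optimum is the weighted median (not the mean). Total weight W = 186; half-weight = 93.
Sort by position and accumulate weight:
  mile 4 (Beta, w=50) → cum 50
  mile 9 (Gamma, w=50) → cum 100  ≥ 93 → median here
  mile 13 (Alpha, w=80) → cum 180
  mile 19 (Delta, w=6) → cum 186
Optimal location: mile 9.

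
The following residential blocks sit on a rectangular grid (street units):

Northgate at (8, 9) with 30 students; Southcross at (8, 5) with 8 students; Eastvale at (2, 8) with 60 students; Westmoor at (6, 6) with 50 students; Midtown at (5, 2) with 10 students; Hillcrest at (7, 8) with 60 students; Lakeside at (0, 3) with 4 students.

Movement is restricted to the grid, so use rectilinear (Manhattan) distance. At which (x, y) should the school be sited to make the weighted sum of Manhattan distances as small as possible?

Manhattan distance separates: Σwᵢ(|x−xᵢ|+|y−yᵢ|) = Σwᵢ|x−xᵢ| + Σwᵢ|y−yᵢ|, so x and y are optimised independently as 1-D weighted medians.
Total weight W = 222; half = 111.
x-coordinate, sorted with cumulative weight:
  x=0 (Lakeside, w=4) cum 4
  x=2 (Eastvale, w=60) cum 64
  x=5 (Midtown, w=10) cum 74
  x=6 (Westmoor, w=50) cum 124  ← median
  x=7 (Hillcrest, w=60) cum 184
  x=8 (Northgate, w=30) cum 214
  x=8 (Southcross, w=8) cum 222
⇒ x* = 6
y-coordinate, sorted with cumulative weight:
  y=2 (Midtown, w=10) cum 10
  y=3 (Lakeside, w=4) cum 14
  y=5 (Southcross, w=8) cum 22
  y=6 (Westmoor, w=50) cum 72
  y=8 (Eastvale, w=60) cum 132  ← median
  y=8 (Hillcrest, w=60) cum 192
  y=9 (Northgate, w=30) cum 222
⇒ y* = 8

(6, 8)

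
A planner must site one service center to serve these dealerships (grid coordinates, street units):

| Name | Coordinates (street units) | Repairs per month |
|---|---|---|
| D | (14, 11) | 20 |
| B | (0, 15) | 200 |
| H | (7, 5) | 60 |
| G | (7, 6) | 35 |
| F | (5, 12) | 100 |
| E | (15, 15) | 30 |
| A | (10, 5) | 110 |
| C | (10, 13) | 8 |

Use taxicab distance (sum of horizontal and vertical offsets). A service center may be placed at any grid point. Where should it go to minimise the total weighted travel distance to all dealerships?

(5, 12)

Manhattan distance separates: Σwᵢ(|x−xᵢ|+|y−yᵢ|) = Σwᵢ|x−xᵢ| + Σwᵢ|y−yᵢ|, so x and y are optimised independently as 1-D weighted medians.
Total weight W = 563; half = 281.5.
x-coordinate, sorted with cumulative weight:
  x=0 (B, w=200) cum 200
  x=5 (F, w=100) cum 300  ← median
  x=7 (H, w=60) cum 360
  x=7 (G, w=35) cum 395
  x=10 (A, w=110) cum 505
  x=10 (C, w=8) cum 513
  x=14 (D, w=20) cum 533
  x=15 (E, w=30) cum 563
⇒ x* = 5
y-coordinate, sorted with cumulative weight:
  y=5 (H, w=60) cum 60
  y=5 (A, w=110) cum 170
  y=6 (G, w=35) cum 205
  y=11 (D, w=20) cum 225
  y=12 (F, w=100) cum 325  ← median
  y=13 (C, w=8) cum 333
  y=15 (B, w=200) cum 533
  y=15 (E, w=30) cum 563
⇒ y* = 12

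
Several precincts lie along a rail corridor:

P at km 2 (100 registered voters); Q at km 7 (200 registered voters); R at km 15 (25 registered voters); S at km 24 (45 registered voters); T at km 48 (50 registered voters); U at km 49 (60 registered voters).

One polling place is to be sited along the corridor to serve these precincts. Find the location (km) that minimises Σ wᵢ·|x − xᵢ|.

x = 7

For a sum of weighted absolute distances on a line, the optimum is the weighted median (not the mean). Total weight W = 480; half-weight = 240.
Sort by position and accumulate weight:
  km 2 (P, w=100) → cum 100
  km 7 (Q, w=200) → cum 300  ≥ 240 → median here
  km 15 (R, w=25) → cum 325
  km 24 (S, w=45) → cum 370
  km 48 (T, w=50) → cum 420
  km 49 (U, w=60) → cum 480
Optimal location: km 7.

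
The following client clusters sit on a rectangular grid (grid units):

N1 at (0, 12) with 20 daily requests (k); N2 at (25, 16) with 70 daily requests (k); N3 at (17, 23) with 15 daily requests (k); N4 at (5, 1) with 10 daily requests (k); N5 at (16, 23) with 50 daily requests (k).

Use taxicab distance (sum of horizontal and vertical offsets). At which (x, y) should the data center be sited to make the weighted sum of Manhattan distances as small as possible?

(17, 16)

Manhattan distance separates: Σwᵢ(|x−xᵢ|+|y−yᵢ|) = Σwᵢ|x−xᵢ| + Σwᵢ|y−yᵢ|, so x and y are optimised independently as 1-D weighted medians.
Total weight W = 165; half = 82.5.
x-coordinate, sorted with cumulative weight:
  x=0 (N1, w=20) cum 20
  x=5 (N4, w=10) cum 30
  x=16 (N5, w=50) cum 80
  x=17 (N3, w=15) cum 95  ← median
  x=25 (N2, w=70) cum 165
⇒ x* = 17
y-coordinate, sorted with cumulative weight:
  y=1 (N4, w=10) cum 10
  y=12 (N1, w=20) cum 30
  y=16 (N2, w=70) cum 100  ← median
  y=23 (N3, w=15) cum 115
  y=23 (N5, w=50) cum 165
⇒ y* = 16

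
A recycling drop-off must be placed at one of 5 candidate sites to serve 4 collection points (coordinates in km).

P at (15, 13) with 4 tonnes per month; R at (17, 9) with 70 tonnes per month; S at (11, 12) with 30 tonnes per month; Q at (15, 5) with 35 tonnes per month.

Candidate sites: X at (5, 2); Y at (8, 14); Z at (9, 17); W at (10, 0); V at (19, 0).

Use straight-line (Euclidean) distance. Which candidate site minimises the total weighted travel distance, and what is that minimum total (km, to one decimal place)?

Y, total 1256.2 km

Total weighted distance at each candidate:
  X (5, 2): total = 1747.2
  Y (8, 14): total = 1256.2
  Z (9, 17): total = 1451.9
  W (10, 0): total = 1462.6
  V (19, 0): total = 1356.5
Minimum is at Y with total 1256.2 km.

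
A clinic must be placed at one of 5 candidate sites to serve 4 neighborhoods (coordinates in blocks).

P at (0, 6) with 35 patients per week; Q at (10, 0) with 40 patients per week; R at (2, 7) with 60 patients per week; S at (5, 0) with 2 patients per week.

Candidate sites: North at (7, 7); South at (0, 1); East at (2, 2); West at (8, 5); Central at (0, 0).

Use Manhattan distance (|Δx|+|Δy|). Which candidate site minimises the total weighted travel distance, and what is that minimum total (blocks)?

East, total 920 blocks

Total weighted distance at each candidate:
  North (7, 7): total = 998
  South (0, 1): total = 1107
  East (2, 2): total = 920
  West (8, 5): total = 1091
  Central (0, 0): total = 1160
Minimum is at East with total 920 blocks.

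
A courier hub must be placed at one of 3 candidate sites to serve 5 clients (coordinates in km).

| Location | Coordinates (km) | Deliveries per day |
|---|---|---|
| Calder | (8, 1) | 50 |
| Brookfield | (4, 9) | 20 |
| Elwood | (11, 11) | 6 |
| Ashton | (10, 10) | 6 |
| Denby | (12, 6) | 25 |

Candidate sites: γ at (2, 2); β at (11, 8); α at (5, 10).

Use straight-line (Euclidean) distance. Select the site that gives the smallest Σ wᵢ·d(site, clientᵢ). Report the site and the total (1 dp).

Total weighted distance at each candidate:
  γ (2, 2): total = 863.2
  β (11, 8): total = 609.5
  α (5, 10): total = 770.7
Minimum is at β with total 609.5 km.

β, total 609.5 km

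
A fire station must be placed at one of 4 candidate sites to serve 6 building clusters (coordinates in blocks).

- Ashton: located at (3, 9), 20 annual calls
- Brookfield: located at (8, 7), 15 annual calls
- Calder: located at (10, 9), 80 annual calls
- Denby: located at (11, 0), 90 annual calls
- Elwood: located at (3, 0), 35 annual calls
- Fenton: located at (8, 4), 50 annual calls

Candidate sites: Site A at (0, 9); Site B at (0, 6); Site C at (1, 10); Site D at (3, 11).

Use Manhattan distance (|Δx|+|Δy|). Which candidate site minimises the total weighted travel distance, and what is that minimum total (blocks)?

Site D, total 3590 blocks

Total weighted distance at each candidate:
  Site A (0, 9): total = 3880
  Site B (0, 6): total = 3640
  Site C (1, 10): total = 3880
  Site D (3, 11): total = 3590
Minimum is at Site D with total 3590 blocks.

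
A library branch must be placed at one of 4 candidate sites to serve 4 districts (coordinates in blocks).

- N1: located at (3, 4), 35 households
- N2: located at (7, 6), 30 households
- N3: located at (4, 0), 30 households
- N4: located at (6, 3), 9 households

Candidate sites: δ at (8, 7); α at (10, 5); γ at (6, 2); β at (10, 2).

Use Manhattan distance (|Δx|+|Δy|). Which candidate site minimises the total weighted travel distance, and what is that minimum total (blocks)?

γ, total 454 blocks

Total weighted distance at each candidate:
  δ (8, 7): total = 724
  α (10, 5): total = 784
  γ (6, 2): total = 454
  β (10, 2): total = 810
Minimum is at γ with total 454 blocks.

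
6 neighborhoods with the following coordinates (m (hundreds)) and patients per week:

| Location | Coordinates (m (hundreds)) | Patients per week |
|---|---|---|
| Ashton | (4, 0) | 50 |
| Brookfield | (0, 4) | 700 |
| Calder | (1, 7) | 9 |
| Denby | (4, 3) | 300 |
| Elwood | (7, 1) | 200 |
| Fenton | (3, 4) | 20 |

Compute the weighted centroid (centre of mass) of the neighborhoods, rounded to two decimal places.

(2.24, 3.16)

The minimiser of Σwᵢ‖p−pᵢ‖² is the weighted centroid p* = (Σwᵢpᵢ)/(Σwᵢ).
Σwᵢ = 1279.
Σwᵢxᵢ = 50·4 + 700·0 + 9·1 + 300·4 + 200·7 + 20·3 = 2869.
Σwᵢyᵢ = 50·0 + 700·4 + 9·7 + 300·3 + 200·1 + 20·4 = 4043.
x* = 2869/1279 = 2.24, y* = 4043/1279 = 3.16.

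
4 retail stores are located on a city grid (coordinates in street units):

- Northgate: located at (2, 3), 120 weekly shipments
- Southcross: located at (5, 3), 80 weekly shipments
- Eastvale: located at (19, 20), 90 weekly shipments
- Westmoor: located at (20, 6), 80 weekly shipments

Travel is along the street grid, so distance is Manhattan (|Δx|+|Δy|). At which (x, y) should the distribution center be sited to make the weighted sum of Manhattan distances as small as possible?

(5, 3)

Manhattan distance separates: Σwᵢ(|x−xᵢ|+|y−yᵢ|) = Σwᵢ|x−xᵢ| + Σwᵢ|y−yᵢ|, so x and y are optimised independently as 1-D weighted medians.
Total weight W = 370; half = 185.
x-coordinate, sorted with cumulative weight:
  x=2 (Northgate, w=120) cum 120
  x=5 (Southcross, w=80) cum 200  ← median
  x=19 (Eastvale, w=90) cum 290
  x=20 (Westmoor, w=80) cum 370
⇒ x* = 5
y-coordinate, sorted with cumulative weight:
  y=3 (Northgate, w=120) cum 120
  y=3 (Southcross, w=80) cum 200  ← median
  y=6 (Westmoor, w=80) cum 280
  y=20 (Eastvale, w=90) cum 370
⇒ y* = 3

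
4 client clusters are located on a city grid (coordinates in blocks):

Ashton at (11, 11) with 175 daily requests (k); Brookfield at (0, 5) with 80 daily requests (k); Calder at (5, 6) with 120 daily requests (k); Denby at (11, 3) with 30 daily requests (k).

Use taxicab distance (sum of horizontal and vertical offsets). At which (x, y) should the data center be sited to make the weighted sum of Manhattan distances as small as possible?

Manhattan distance separates: Σwᵢ(|x−xᵢ|+|y−yᵢ|) = Σwᵢ|x−xᵢ| + Σwᵢ|y−yᵢ|, so x and y are optimised independently as 1-D weighted medians.
Total weight W = 405; half = 202.5.
x-coordinate, sorted with cumulative weight:
  x=0 (Brookfield, w=80) cum 80
  x=5 (Calder, w=120) cum 200
  x=11 (Ashton, w=175) cum 375  ← median
  x=11 (Denby, w=30) cum 405
⇒ x* = 11
y-coordinate, sorted with cumulative weight:
  y=3 (Denby, w=30) cum 30
  y=5 (Brookfield, w=80) cum 110
  y=6 (Calder, w=120) cum 230  ← median
  y=11 (Ashton, w=175) cum 405
⇒ y* = 6

(11, 6)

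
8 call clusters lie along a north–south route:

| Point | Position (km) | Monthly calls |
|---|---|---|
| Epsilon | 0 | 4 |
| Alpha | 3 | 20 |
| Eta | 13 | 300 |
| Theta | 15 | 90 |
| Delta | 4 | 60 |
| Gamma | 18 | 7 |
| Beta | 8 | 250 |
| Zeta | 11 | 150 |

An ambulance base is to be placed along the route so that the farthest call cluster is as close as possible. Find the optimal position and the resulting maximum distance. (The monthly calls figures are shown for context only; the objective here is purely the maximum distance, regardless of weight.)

The 1-center on a line is the midpoint of the two extreme points: leftmost at 0, rightmost at 18.
Optimal location = (0 + 18)/2 = 9; maximum distance = (18 − 0)/2 = 9.

location 9, max distance 9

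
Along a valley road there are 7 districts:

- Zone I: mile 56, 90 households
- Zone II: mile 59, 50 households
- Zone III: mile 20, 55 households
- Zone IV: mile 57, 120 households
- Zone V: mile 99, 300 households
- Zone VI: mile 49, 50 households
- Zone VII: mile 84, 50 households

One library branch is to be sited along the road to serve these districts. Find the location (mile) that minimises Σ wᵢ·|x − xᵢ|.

For a sum of weighted absolute distances on a line, the optimum is the weighted median (not the mean). Total weight W = 715; half-weight = 357.5.
Sort by position and accumulate weight:
  mile 20 (Zone III, w=55) → cum 55
  mile 49 (Zone VI, w=50) → cum 105
  mile 56 (Zone I, w=90) → cum 195
  mile 57 (Zone IV, w=120) → cum 315
  mile 59 (Zone II, w=50) → cum 365  ≥ 357.5 → median here
  mile 84 (Zone VII, w=50) → cum 415
  mile 99 (Zone V, w=300) → cum 715
Optimal location: mile 59.

x = 59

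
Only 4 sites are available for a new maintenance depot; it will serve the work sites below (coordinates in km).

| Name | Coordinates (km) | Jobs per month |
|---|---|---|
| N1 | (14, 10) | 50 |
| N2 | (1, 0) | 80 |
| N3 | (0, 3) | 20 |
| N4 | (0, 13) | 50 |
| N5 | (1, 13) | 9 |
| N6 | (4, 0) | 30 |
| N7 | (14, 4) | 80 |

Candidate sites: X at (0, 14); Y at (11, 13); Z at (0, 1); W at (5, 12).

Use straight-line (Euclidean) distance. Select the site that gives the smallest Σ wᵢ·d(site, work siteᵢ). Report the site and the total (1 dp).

Z, total 2962.8 km

Total weighted distance at each candidate:
  X (0, 14): total = 3946.8
  Y (11, 13): total = 3663.4
  Z (0, 1): total = 2962.8
  W (5, 12): total = 3295.5
Minimum is at Z with total 2962.8 km.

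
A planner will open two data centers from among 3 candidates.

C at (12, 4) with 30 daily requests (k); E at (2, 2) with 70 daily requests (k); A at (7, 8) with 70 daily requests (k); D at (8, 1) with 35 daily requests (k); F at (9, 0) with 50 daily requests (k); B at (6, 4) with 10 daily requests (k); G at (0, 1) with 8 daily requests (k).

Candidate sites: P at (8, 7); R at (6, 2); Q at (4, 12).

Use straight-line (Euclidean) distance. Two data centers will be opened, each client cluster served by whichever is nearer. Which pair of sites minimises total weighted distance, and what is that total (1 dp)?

{P, R}, total 856.2

Evaluate every pair (each demand assigned to the nearer of the two):
  {P, R}: total = 856.2
  {R, Q}: total = 1146.9
  {P, Q}: total = 1475.3
Best pair: {P, R} with total 856.2.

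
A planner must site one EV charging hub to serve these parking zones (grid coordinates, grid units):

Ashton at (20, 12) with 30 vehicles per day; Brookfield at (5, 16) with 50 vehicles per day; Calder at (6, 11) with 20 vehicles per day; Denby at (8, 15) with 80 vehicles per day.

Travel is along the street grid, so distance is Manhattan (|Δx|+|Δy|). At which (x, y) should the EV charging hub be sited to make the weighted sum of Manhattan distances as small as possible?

Manhattan distance separates: Σwᵢ(|x−xᵢ|+|y−yᵢ|) = Σwᵢ|x−xᵢ| + Σwᵢ|y−yᵢ|, so x and y are optimised independently as 1-D weighted medians.
Total weight W = 180; half = 90.
x-coordinate, sorted with cumulative weight:
  x=5 (Brookfield, w=50) cum 50
  x=6 (Calder, w=20) cum 70
  x=8 (Denby, w=80) cum 150  ← median
  x=20 (Ashton, w=30) cum 180
⇒ x* = 8
y-coordinate, sorted with cumulative weight:
  y=11 (Calder, w=20) cum 20
  y=12 (Ashton, w=30) cum 50
  y=15 (Denby, w=80) cum 130  ← median
  y=16 (Brookfield, w=50) cum 180
⇒ y* = 15

(8, 15)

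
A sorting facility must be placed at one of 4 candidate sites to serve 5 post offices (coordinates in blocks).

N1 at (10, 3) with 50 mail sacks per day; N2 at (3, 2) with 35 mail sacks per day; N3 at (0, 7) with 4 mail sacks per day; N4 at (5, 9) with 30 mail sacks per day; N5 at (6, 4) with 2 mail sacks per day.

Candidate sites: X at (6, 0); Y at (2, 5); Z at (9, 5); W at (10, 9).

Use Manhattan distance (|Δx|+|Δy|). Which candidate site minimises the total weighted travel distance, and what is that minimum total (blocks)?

Total weighted distance at each candidate:
  X (6, 0): total = 885
  Y (2, 5): total = 876
  Z (9, 5): total = 757
  W (10, 9): total = 1006
Minimum is at Z with total 757 blocks.

Z, total 757 blocks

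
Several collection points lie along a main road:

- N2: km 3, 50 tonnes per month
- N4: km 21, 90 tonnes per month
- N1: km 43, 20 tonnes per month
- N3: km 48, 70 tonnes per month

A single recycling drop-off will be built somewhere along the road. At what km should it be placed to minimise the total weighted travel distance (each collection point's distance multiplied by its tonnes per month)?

x = 21

For a sum of weighted absolute distances on a line, the optimum is the weighted median (not the mean). Total weight W = 230; half-weight = 115.
Sort by position and accumulate weight:
  km 3 (N2, w=50) → cum 50
  km 21 (N4, w=90) → cum 140  ≥ 115 → median here
  km 43 (N1, w=20) → cum 160
  km 48 (N3, w=70) → cum 230
Optimal location: km 21.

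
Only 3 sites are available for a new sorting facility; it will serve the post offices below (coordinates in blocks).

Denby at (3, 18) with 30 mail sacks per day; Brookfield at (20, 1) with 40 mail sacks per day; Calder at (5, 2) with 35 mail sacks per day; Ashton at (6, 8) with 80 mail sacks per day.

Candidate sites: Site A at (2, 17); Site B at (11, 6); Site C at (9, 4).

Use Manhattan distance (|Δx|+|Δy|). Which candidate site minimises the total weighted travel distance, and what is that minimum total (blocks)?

Site C, total 1930 blocks

Total weighted distance at each candidate:
  Site A (2, 17): total = 3090
  Site B (11, 6): total = 2070
  Site C (9, 4): total = 1930
Minimum is at Site C with total 1930 blocks.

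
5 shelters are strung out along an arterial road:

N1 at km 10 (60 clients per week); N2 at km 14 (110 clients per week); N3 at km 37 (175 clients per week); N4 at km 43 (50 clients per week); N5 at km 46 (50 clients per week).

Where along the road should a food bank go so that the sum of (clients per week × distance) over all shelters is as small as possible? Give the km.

x = 37

For a sum of weighted absolute distances on a line, the optimum is the weighted median (not the mean). Total weight W = 445; half-weight = 222.5.
Sort by position and accumulate weight:
  km 10 (N1, w=60) → cum 60
  km 14 (N2, w=110) → cum 170
  km 37 (N3, w=175) → cum 345  ≥ 222.5 → median here
  km 43 (N4, w=50) → cum 395
  km 46 (N5, w=50) → cum 445
Optimal location: km 37.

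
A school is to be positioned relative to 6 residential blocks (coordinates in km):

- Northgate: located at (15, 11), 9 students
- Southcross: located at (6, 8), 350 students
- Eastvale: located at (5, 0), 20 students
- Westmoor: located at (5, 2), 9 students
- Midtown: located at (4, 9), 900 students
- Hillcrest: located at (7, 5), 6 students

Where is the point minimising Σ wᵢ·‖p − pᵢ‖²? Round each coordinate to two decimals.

(4.65, 8.54)

The minimiser of Σwᵢ‖p−pᵢ‖² is the weighted centroid p* = (Σwᵢpᵢ)/(Σwᵢ).
Σwᵢ = 1294.
Σwᵢxᵢ = 9·15 + 350·6 + 20·5 + 9·5 + 900·4 + 6·7 = 6022.
Σwᵢyᵢ = 9·11 + 350·8 + 20·0 + 9·2 + 900·9 + 6·5 = 11047.
x* = 6022/1294 = 4.65, y* = 11047/1294 = 8.54.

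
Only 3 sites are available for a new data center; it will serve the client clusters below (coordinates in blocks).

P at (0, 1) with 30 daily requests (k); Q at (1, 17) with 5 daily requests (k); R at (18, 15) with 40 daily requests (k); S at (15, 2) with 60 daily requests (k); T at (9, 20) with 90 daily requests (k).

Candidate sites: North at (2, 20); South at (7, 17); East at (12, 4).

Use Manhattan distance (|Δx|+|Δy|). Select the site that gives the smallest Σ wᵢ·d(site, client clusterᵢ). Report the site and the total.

South, total 3070 blocks

Total weighted distance at each candidate:
  North (2, 20): total = 3980
  South (7, 17): total = 3070
  East (12, 4): total = 3260
Minimum is at South with total 3070 blocks.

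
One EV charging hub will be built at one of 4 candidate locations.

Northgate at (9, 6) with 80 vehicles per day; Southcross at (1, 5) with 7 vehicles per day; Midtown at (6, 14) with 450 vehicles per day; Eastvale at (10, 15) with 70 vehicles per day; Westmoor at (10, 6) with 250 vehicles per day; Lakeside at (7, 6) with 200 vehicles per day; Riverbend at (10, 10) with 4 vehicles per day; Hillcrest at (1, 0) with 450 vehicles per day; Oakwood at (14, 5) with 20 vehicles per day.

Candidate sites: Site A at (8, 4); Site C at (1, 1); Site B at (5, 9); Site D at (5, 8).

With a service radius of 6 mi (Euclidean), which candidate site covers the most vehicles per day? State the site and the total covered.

Coverage radius r = 6 mi; a point is covered iff (Δx)²+(Δy)² ≤ 6² = 36.
  Site A (8, 4): covers {Northgate, Westmoor, Lakeside} → 530
  Site C (1, 1): covers {Southcross, Hillcrest} → 457
  Site B (5, 9): covers {Northgate, Southcross, Midtown, Westmoor, Lakeside, Riverbend} → 991
  Site D (5, 8): covers {Northgate, Southcross, Westmoor, Lakeside, Riverbend} → 541
Maximum coverage at Site B: 991 vehicles per day.

Site B, covering 991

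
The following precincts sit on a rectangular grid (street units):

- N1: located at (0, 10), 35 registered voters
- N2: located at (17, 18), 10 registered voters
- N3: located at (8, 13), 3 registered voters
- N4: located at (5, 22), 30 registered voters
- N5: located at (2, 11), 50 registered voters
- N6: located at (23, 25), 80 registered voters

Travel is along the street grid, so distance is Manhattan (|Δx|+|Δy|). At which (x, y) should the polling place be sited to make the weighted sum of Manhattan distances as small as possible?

(5, 22)

Manhattan distance separates: Σwᵢ(|x−xᵢ|+|y−yᵢ|) = Σwᵢ|x−xᵢ| + Σwᵢ|y−yᵢ|, so x and y are optimised independently as 1-D weighted medians.
Total weight W = 208; half = 104.
x-coordinate, sorted with cumulative weight:
  x=0 (N1, w=35) cum 35
  x=2 (N5, w=50) cum 85
  x=5 (N4, w=30) cum 115  ← median
  x=8 (N3, w=3) cum 118
  x=17 (N2, w=10) cum 128
  x=23 (N6, w=80) cum 208
⇒ x* = 5
y-coordinate, sorted with cumulative weight:
  y=10 (N1, w=35) cum 35
  y=11 (N5, w=50) cum 85
  y=13 (N3, w=3) cum 88
  y=18 (N2, w=10) cum 98
  y=22 (N4, w=30) cum 128  ← median
  y=25 (N6, w=80) cum 208
⇒ y* = 22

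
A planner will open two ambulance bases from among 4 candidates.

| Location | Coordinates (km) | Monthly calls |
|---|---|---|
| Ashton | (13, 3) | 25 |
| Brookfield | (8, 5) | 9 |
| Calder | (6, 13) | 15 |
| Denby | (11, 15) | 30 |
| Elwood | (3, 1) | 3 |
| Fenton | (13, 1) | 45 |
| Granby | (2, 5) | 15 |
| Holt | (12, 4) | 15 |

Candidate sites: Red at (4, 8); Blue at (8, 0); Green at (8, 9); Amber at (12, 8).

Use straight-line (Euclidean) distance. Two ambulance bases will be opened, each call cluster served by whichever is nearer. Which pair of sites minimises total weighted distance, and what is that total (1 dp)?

{Blue, Green}, total 887.9

Evaluate every pair (each demand assigned to the nearer of the two):
  {Blue, Green}: total = 887.9
  {Red, Amber}: total = 918.9
  {Blue, Amber}: total = 923.7
  {Green, Amber}: total = 946.5
  {Red, Blue}: total = 952.2
  {Red, Green}: total = 1095.5
Best pair: {Blue, Green} with total 887.9.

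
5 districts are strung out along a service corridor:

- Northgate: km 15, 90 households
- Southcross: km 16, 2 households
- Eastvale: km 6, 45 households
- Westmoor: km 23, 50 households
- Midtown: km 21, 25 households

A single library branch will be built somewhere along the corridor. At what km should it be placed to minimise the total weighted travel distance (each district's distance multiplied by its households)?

x = 15

For a sum of weighted absolute distances on a line, the optimum is the weighted median (not the mean). Total weight W = 212; half-weight = 106.
Sort by position and accumulate weight:
  km 6 (Eastvale, w=45) → cum 45
  km 15 (Northgate, w=90) → cum 135  ≥ 106 → median here
  km 16 (Southcross, w=2) → cum 137
  km 21 (Midtown, w=25) → cum 162
  km 23 (Westmoor, w=50) → cum 212
Optimal location: km 15.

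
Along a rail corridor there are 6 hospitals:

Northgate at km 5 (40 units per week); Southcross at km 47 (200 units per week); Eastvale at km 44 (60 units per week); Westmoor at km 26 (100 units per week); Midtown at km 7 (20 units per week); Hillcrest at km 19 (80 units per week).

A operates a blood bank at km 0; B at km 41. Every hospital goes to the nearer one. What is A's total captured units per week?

140

The indifferent point is the midpoint (0+41)/2 = 20.5; hospitals left of it (closer to A at 0) go to A, those right go to B.
  Northgate at 5 (w=40) → A
  Midtown at 7 (w=20) → A
  Hillcrest at 19 (w=80) → A
  Westmoor at 26 (w=100) → B
  Eastvale at 44 (w=60) → B
  Southcross at 47 (w=200) → B
A captures 140; B captures 360.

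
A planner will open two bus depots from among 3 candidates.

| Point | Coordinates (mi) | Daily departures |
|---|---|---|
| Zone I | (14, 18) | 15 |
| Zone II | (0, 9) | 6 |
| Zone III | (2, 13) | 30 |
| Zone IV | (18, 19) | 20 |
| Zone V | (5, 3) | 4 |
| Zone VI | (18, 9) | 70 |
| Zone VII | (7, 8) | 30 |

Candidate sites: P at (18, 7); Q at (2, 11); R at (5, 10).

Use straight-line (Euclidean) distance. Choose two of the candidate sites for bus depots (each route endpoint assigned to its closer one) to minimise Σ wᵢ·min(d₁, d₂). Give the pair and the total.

Evaluate every pair (each demand assigned to the nearer of the two):
  {P, R}: total = 826.3
  {P, Q}: total = 841.6
  {Q, R}: total = 1599.4
Best pair: {P, R} with total 826.3.

{P, R}, total 826.3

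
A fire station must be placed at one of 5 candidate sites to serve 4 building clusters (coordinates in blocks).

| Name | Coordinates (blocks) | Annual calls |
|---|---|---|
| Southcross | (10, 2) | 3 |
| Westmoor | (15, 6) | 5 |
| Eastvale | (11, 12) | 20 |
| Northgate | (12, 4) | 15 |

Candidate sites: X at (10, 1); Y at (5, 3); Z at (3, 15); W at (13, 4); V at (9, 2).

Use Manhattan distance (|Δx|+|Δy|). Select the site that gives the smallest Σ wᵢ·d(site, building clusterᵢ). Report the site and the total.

W, total 250 blocks

Total weighted distance at each candidate:
  X (10, 1): total = 368
  Y (5, 3): total = 503
  Z (3, 15): total = 685
  W (13, 4): total = 250
  V (9, 2): total = 368
Minimum is at W with total 250 blocks.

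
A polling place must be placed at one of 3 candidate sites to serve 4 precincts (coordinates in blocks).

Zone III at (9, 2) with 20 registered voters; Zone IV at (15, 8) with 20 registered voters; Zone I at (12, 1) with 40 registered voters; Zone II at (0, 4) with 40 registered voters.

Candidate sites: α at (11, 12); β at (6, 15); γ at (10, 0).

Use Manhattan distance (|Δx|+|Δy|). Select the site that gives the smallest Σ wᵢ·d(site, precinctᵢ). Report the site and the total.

γ, total 1000 blocks

Total weighted distance at each candidate:
  α (11, 12): total = 1640
  β (6, 15): total = 2120
  γ (10, 0): total = 1000
Minimum is at γ with total 1000 blocks.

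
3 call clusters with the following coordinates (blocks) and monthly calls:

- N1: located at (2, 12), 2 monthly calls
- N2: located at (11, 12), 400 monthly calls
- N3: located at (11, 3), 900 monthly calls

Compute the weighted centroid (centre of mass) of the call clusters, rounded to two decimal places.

The minimiser of Σwᵢ‖p−pᵢ‖² is the weighted centroid p* = (Σwᵢpᵢ)/(Σwᵢ).
Σwᵢ = 1302.
Σwᵢxᵢ = 2·2 + 400·11 + 900·11 = 14304.
Σwᵢyᵢ = 2·12 + 400·12 + 900·3 = 7524.
x* = 14304/1302 = 10.99, y* = 7524/1302 = 5.78.

(10.99, 5.78)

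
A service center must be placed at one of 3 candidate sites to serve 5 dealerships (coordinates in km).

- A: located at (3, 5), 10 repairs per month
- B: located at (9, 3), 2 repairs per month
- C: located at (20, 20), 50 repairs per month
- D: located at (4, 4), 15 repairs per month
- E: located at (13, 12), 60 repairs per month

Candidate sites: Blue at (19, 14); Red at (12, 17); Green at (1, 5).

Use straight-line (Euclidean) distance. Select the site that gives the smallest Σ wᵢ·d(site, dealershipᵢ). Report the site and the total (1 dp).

Red, total 1140.7 km

Total weighted distance at each candidate:
  Blue (19, 14): total = 1167.3
  Red (12, 17): total = 1140.7
  Green (1, 5): total = 2127.8
Minimum is at Red with total 1140.7 km.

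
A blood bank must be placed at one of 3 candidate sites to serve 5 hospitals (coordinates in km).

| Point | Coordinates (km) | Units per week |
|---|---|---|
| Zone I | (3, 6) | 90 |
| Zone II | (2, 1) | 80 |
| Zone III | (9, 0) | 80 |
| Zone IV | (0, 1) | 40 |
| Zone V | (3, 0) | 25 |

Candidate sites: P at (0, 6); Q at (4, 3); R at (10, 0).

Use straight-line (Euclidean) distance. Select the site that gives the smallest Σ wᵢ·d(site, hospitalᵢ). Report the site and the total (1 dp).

Q, total 1235.3 km

Total weighted distance at each candidate:
  P (0, 6): total = 1933.9
  Q (4, 3): total = 1235.3
  R (10, 0): total = 2131.7
Minimum is at Q with total 1235.3 km.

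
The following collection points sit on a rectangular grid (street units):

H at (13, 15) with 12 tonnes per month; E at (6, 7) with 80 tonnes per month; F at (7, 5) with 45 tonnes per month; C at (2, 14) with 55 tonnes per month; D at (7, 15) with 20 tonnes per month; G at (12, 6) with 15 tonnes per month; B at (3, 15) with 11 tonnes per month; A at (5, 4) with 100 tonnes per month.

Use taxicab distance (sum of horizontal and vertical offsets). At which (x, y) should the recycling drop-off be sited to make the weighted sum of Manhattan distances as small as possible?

(6, 7)

Manhattan distance separates: Σwᵢ(|x−xᵢ|+|y−yᵢ|) = Σwᵢ|x−xᵢ| + Σwᵢ|y−yᵢ|, so x and y are optimised independently as 1-D weighted medians.
Total weight W = 338; half = 169.
x-coordinate, sorted with cumulative weight:
  x=2 (C, w=55) cum 55
  x=3 (B, w=11) cum 66
  x=5 (A, w=100) cum 166
  x=6 (E, w=80) cum 246  ← median
  x=7 (F, w=45) cum 291
  x=7 (D, w=20) cum 311
  x=12 (G, w=15) cum 326
  x=13 (H, w=12) cum 338
⇒ x* = 6
y-coordinate, sorted with cumulative weight:
  y=4 (A, w=100) cum 100
  y=5 (F, w=45) cum 145
  y=6 (G, w=15) cum 160
  y=7 (E, w=80) cum 240  ← median
  y=14 (C, w=55) cum 295
  y=15 (H, w=12) cum 307
  y=15 (D, w=20) cum 327
  y=15 (B, w=11) cum 338
⇒ y* = 7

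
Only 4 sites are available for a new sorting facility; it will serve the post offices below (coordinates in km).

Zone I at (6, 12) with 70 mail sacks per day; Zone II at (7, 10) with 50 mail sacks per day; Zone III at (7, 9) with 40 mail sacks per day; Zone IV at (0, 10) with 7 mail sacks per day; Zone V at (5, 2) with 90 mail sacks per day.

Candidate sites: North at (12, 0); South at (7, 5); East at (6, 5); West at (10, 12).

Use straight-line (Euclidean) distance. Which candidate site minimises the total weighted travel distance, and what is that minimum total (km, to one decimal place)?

East, total 1249.2 km

Total weighted distance at each candidate:
  North (12, 0): total = 2674.5
  South (7, 5): total = 1289.7
  East (6, 5): total = 1249.2
  West (10, 12): total = 1707.6
Minimum is at East with total 1249.2 km.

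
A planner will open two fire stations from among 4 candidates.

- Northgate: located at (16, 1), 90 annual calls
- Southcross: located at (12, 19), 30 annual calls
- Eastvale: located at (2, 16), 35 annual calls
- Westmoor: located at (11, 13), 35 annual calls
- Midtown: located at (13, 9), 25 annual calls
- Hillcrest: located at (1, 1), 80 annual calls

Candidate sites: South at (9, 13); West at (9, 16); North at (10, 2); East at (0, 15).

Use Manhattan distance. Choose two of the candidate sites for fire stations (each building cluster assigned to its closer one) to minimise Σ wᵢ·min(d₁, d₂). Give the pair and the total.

Evaluate every pair (each demand assigned to the nearer of the two):
  {West, North}: total = 2280
  {South, North}: total = 2320
  {North, East}: total = 2685
  {South, East}: total = 3555
  {West, East}: total = 3915
  {South, West}: total = 4005
Best pair: {West, North} with total 2280.

{West, North}, total 2280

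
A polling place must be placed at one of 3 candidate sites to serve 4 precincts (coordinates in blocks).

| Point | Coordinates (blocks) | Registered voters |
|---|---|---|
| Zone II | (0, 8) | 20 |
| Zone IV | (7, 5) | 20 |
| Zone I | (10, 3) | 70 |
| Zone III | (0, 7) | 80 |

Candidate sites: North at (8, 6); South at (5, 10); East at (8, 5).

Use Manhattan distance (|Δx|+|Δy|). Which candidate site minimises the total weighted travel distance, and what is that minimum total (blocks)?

North, total 1310 blocks

Total weighted distance at each candidate:
  North (8, 6): total = 1310
  South (5, 10): total = 1760
  East (8, 5): total = 1320
Minimum is at North with total 1310 blocks.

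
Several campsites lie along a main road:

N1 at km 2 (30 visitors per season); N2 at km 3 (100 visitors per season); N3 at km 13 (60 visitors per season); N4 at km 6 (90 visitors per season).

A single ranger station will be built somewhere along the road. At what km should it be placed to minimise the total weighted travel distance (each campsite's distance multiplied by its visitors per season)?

x = 6

For a sum of weighted absolute distances on a line, the optimum is the weighted median (not the mean). Total weight W = 280; half-weight = 140.
Sort by position and accumulate weight:
  km 2 (N1, w=30) → cum 30
  km 3 (N2, w=100) → cum 130
  km 6 (N4, w=90) → cum 220  ≥ 140 → median here
  km 13 (N3, w=60) → cum 280
Optimal location: km 6.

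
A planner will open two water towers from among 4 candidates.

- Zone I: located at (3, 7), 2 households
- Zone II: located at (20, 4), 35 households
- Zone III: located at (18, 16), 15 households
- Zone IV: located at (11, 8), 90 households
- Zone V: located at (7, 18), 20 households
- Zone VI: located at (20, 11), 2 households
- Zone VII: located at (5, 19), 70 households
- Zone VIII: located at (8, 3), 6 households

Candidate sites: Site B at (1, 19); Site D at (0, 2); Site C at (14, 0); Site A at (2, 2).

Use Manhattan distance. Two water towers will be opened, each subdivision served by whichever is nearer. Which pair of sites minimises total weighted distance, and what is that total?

{Site B, Site C}, total 2176

Evaluate every pair (each demand assigned to the nearer of the two):
  {Site B, Site C}: total = 2176
  {Site B, Site A}: total = 2878
  {Site B, Site D}: total = 3144
  {Site C, Site A}: total = 3548
  {Site D, Site C}: total = 3744
  {Site D, Site A}: total = 4428
Best pair: {Site B, Site C} with total 2176.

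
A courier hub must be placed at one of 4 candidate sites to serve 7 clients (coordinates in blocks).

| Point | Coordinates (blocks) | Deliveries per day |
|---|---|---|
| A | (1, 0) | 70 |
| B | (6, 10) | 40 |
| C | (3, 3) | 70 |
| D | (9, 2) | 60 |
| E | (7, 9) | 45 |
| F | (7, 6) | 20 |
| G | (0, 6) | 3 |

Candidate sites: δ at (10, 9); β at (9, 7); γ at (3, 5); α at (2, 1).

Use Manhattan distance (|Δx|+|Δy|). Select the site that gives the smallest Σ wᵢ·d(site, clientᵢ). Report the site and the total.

Total weighted distance at each candidate:
  δ (10, 9): total = 3144
  β (9, 7): total = 2560
  γ (3, 5): total = 1962
  α (2, 1): total = 2156
Minimum is at γ with total 1962 blocks.

γ, total 1962 blocks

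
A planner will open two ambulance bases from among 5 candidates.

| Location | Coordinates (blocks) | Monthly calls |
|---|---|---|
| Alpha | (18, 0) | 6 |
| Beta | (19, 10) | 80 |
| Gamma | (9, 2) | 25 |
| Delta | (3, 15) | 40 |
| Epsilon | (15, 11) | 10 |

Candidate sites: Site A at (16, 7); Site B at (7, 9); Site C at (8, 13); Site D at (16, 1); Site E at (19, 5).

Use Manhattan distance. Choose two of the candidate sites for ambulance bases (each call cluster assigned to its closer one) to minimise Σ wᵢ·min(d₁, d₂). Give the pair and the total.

Evaluate every pair (each demand assigned to the nearer of the two):
  {Site C, Site E}: total = 1106
  {Site B, Site E}: total = 1161
  {Site A, Site C}: total = 1164
  {Site A, Site B}: total = 1209
  {Site C, Site D}: total = 1548
  {Site A, Site D}: total = 1588
  {Site A, Site E}: total = 1626
  {Site B, Site D}: total = 1678
  {Site B, Site C}: total = 1755
  {Site D, Site E}: total = 1758
Best pair: {Site C, Site E} with total 1106.

{Site C, Site E}, total 1106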